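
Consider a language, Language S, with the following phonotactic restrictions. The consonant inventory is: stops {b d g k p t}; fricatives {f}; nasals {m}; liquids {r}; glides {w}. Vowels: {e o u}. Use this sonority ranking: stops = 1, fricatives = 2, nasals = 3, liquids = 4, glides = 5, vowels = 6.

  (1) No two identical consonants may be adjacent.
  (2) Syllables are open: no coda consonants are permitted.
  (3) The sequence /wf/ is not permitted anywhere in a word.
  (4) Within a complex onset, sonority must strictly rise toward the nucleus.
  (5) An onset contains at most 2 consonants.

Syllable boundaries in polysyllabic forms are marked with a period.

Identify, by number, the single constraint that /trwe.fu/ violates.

/trwe.fu/: syllable 1 onset /trw/ has 3 consonants (> 2).
This is a violation of constraint 5: "An onset contains at most 2 consonants."
The remaining constraints (1, 2, 3, 4) are satisfied.

5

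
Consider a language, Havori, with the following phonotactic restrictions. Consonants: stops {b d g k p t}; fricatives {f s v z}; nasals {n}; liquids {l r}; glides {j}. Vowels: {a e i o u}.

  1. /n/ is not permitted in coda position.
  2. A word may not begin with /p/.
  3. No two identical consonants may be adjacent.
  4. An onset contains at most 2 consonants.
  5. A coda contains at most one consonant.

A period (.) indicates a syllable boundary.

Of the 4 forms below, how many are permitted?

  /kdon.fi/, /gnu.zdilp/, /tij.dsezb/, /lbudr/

/kdon.fi/ — violates constraint 1: syllable 1 coda contains /n/ → not permitted
/gnu.zdilp/ — violates constraint 5: syllable 2 coda /lp/ has 2 consonants (> 1) → not permitted
/tij.dsezb/ — violates constraint 5: syllable 2 coda /zb/ has 2 consonants (> 1) → not permitted
/lbudr/ — violates constraint 5: syllable 1 coda /dr/ has 2 consonants (> 1) → not permitted
No form is permitted → 0.

0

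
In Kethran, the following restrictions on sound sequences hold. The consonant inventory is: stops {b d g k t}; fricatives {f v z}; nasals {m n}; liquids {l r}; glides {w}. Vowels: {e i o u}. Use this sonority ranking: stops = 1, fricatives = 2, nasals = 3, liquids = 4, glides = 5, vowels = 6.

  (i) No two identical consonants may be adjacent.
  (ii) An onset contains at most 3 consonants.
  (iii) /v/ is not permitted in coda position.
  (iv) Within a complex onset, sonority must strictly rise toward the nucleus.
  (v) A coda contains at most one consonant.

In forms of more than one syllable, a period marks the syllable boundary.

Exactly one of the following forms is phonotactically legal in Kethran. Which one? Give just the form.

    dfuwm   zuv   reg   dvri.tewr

dfuwm — violates constraint (v): syllable 1 coda /wm/ has 2 consonants (> 1) → phonotactically illegal
zuv — violates constraint (iii): syllable 1 coda contains /v/ → phonotactically illegal
reg — σ1 onset /r/, coda /g/ ok → phonotactically legal
dvri.tewr — violates constraint (v): syllable 2 coda /wr/ has 2 consonants (> 1) → phonotactically illegal

reg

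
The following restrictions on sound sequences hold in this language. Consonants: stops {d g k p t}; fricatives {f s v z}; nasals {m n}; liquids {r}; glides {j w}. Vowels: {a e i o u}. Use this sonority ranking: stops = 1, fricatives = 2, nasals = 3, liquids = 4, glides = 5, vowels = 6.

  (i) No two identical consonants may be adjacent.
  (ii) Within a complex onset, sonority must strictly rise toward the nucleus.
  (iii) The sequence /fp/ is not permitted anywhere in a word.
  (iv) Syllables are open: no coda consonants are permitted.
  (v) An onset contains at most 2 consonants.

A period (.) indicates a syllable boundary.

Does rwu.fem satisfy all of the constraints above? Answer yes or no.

rwu.fem — violates constraint (iv): syllable 2 coda /m/ has 1 consonant (> 0) → illicit

no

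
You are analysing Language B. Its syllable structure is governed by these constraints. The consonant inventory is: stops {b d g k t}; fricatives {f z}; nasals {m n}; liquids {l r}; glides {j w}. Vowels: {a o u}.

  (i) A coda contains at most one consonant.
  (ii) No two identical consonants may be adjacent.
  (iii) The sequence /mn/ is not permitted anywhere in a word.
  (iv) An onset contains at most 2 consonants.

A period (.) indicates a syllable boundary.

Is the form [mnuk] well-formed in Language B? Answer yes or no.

no

[mnuk] — violates constraint (iii): contains banned sequence /mn/ → ill-formed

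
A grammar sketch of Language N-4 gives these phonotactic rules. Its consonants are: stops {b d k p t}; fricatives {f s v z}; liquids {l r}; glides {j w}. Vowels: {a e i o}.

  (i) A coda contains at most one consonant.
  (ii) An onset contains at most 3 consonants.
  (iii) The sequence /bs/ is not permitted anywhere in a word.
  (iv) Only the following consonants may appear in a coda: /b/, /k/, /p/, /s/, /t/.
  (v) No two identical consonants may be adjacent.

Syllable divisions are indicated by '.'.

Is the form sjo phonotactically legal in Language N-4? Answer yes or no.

sjo — σ1 onset /sj/ (2C), coda /∅/ ok → phonotactically legal

yes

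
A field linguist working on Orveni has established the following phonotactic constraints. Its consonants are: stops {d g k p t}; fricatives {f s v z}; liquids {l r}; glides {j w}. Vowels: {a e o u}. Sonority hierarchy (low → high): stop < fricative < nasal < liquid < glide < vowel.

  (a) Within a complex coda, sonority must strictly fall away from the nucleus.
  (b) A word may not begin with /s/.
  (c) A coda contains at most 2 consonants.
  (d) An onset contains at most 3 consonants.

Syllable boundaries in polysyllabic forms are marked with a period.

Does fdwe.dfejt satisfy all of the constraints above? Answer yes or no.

fdwe.dfejt — σ1 onset /fdw/ (3C), coda /∅/ ok; σ2 onset /df/ (2C), coda /jt/ (5→1 falls) ok → permitted

yes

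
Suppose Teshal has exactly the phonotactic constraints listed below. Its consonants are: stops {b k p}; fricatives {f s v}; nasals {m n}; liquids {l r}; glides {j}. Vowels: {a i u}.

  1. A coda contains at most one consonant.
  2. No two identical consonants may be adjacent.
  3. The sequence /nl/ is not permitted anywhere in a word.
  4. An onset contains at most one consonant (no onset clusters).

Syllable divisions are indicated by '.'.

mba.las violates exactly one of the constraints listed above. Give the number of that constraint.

4

mba.las: syllable 1 onset /mb/ has 2 consonants (> 1).
This is a violation of constraint 4: "An onset contains at most one consonant (no onset clusters)."
The remaining constraints (1, 2, 3) are satisfied.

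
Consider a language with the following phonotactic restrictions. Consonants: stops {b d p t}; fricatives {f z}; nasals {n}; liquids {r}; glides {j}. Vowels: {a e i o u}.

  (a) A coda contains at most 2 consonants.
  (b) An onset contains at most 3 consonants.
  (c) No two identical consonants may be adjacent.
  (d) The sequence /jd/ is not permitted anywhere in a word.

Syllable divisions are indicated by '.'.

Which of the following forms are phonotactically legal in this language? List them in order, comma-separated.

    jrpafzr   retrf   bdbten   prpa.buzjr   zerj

zerj

jrpafzr — violates constraint (a): syllable 1 coda /fzr/ has 3 consonants (> 2) → phonotactically illegal
retrf — violates constraint (a): syllable 1 coda /trf/ has 3 consonants (> 2) → phonotactically illegal
bdbten — violates constraint (b): syllable 1 onset /bdbt/ has 4 consonants (> 3) → phonotactically illegal
prpa.buzjr — violates constraint (a): syllable 2 coda /zjr/ has 3 consonants (> 2) → phonotactically illegal
zerj — σ1 onset /z/, coda /rj/ (2C) ok → phonotactically legal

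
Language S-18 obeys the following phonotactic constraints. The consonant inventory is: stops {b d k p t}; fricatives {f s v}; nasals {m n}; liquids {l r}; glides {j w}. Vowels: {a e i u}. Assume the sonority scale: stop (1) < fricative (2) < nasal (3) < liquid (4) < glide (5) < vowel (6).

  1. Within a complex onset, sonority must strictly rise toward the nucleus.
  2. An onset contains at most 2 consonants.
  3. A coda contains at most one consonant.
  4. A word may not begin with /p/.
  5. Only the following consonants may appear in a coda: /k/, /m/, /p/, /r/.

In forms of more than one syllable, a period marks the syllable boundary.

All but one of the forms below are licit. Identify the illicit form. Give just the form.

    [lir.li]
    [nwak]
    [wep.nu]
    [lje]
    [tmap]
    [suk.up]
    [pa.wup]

[pa.wup]

[lir.li] — σ1 onset /l/, coda /r/ ok; σ2 onset /l/, coda /∅/ ok → licit
[nwak] — σ1 onset /nw/ (3→5 rises), coda /k/ ok → licit
[wep.nu] — σ1 onset /w/, coda /p/ ok; σ2 onset /n/, coda /∅/ ok → licit
[lje] — σ1 onset /lj/ (4→5 rises), coda /∅/ ok → licit
[tmap] — σ1 onset /tm/ (1→3 rises), coda /p/ ok → licit
[suk.up] — σ1 onset /s/, coda /k/ ok; σ2 onset /∅/, coda /p/ ok → licit
[pa.wup] — violates constraint 4: word begins with /p/ → illicit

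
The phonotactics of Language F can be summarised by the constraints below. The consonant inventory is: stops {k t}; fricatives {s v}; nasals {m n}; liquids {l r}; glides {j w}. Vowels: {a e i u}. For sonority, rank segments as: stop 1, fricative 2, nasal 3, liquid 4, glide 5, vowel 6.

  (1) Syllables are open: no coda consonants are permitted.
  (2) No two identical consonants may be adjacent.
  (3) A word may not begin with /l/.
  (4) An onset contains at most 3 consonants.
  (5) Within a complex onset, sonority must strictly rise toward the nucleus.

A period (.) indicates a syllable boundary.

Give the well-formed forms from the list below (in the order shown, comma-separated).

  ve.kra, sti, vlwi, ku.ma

ve.kra — σ1 onset /v/, coda /∅/ ok; σ2 onset /kr/ (1→4 rises), coda /∅/ ok → well-formed
sti — violates constraint 5: syllable 1 onset /st/: /s/ (fricative, 2) → /t/ (stop, 1) does not rise → ill-formed
vlwi — σ1 onset /vlw/ (2→4→5 rises), coda /∅/ ok → well-formed
ku.ma — σ1 onset /k/, coda /∅/ ok; σ2 onset /m/, coda /∅/ ok → well-formed

ve.kra, vlwi, ku.ma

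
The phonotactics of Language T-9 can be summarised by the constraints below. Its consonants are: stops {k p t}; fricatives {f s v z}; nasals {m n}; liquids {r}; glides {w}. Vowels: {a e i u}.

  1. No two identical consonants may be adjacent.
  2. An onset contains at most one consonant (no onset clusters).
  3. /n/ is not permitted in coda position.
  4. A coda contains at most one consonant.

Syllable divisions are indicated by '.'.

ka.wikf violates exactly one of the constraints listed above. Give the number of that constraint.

4

ka.wikf: syllable 2 coda /kf/ has 2 consonants (> 1).
This is a violation of constraint 4: "A coda contains at most one consonant."
The remaining constraints (1, 2, 3) are satisfied.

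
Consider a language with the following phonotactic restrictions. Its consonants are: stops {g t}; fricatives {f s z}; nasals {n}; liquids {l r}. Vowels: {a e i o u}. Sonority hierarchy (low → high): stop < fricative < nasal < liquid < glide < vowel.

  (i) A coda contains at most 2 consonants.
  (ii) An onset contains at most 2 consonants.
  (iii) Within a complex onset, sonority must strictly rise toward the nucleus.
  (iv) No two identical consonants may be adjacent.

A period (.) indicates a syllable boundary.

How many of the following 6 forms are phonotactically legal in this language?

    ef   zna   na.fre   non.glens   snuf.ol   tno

6

ef — σ1 onset /∅/, coda /f/ ok → phonotactically legal
zna — σ1 onset /zn/ (2→3 rises), coda /∅/ ok → phonotactically legal
na.fre — σ1 onset /n/, coda /∅/ ok; σ2 onset /fr/ (2→4 rises), coda /∅/ ok → phonotactically legal
non.glens — σ1 onset /n/, coda /n/ ok; σ2 onset /gl/ (1→4 rises), coda /ns/ (2C) ok → phonotactically legal
snuf.ol — σ1 onset /sn/ (2→3 rises), coda /f/ ok; σ2 onset /∅/, coda /l/ ok → phonotactically legal
tno — σ1 onset /tn/ (1→3 rises), coda /∅/ ok → phonotactically legal
Phonotactically legal: ef, zna, na.fre, non.glens, snuf.ol, tno → 6.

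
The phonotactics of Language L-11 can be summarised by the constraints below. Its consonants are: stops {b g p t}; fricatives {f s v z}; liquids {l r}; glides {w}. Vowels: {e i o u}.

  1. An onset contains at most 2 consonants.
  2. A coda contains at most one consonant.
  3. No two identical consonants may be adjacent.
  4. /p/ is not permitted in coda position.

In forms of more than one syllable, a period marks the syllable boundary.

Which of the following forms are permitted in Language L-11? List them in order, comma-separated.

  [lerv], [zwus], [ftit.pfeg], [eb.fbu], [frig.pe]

[zwus], [ftit.pfeg], [eb.fbu], [frig.pe]

[lerv] — violates constraint 2: syllable 1 coda /rv/ has 2 consonants (> 1) → not permitted
[zwus] — σ1 onset /zw/ (2C), coda /s/ ok → permitted
[ftit.pfeg] — σ1 onset /ft/ (2C), coda /t/ ok; σ2 onset /pf/ (2C), coda /g/ ok → permitted
[eb.fbu] — σ1 onset /∅/, coda /b/ ok; σ2 onset /fb/ (2C), coda /∅/ ok → permitted
[frig.pe] — σ1 onset /fr/ (2C), coda /g/ ok; σ2 onset /p/, coda /∅/ ok → permitted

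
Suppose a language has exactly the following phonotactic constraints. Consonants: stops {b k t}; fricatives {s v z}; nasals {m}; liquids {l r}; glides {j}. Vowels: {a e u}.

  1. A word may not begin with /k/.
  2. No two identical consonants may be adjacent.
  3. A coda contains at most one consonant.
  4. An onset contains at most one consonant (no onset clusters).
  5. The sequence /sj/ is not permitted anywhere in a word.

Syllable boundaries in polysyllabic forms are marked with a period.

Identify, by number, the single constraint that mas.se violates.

2

mas.se: adjacent identical consonants /ss/.
This is a violation of constraint 2: "No two identical consonants may be adjacent."
The remaining constraints (1, 3, 4, 5) are satisfied.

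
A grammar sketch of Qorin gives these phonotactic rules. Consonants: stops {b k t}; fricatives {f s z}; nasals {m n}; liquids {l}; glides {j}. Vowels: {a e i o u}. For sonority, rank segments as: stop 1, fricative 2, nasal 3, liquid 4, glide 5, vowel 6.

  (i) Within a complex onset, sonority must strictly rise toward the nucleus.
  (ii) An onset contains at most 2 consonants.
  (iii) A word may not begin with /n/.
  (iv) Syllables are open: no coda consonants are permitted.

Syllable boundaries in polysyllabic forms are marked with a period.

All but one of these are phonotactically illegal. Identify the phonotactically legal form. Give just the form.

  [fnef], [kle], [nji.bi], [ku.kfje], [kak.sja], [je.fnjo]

[fnef] — violates constraint (iv): syllable 1 coda /f/ has 1 consonant (> 0) → phonotactically illegal
[kle] — σ1 onset /kl/ (1→4 rises), coda /∅/ ok → phonotactically legal
[nji.bi] — violates constraint (iii): word begins with /n/ → phonotactically illegal
[ku.kfje] — violates constraint (ii): syllable 2 onset /kfj/ has 3 consonants (> 2) → phonotactically illegal
[kak.sja] — violates constraint (iv): syllable 1 coda /k/ has 1 consonant (> 0) → phonotactically illegal
[je.fnjo] — violates constraint (ii): syllable 2 onset /fnj/ has 3 consonants (> 2) → phonotactically illegal

[kle]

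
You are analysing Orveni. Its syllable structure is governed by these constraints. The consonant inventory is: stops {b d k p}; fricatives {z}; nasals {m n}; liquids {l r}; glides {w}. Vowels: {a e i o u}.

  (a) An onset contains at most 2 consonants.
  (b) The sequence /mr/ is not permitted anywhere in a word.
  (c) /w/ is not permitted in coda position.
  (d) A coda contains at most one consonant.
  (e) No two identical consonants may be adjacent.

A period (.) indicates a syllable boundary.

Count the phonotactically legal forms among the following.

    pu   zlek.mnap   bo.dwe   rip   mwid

5

pu — σ1 onset /p/, coda /∅/ ok → phonotactically legal
zlek.mnap — σ1 onset /zl/ (2C), coda /k/ ok; σ2 onset /mn/ (2C), coda /p/ ok → phonotactically legal
bo.dwe — σ1 onset /b/, coda /∅/ ok; σ2 onset /dw/ (2C), coda /∅/ ok → phonotactically legal
rip — σ1 onset /r/, coda /p/ ok → phonotactically legal
mwid — σ1 onset /mw/ (2C), coda /d/ ok → phonotactically legal
Phonotactically legal: pu, zlek.mnap, bo.dwe, rip, mwid → 5.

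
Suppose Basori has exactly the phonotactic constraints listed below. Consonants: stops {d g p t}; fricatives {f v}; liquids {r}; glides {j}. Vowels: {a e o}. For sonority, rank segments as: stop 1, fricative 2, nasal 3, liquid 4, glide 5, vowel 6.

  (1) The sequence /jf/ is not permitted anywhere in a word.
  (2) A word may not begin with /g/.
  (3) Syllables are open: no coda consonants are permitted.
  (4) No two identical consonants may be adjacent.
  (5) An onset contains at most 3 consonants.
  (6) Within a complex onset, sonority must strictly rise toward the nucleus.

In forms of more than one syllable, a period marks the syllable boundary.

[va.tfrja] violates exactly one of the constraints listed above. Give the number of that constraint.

[va.tfrja]: syllable 2 onset /tfrj/ has 4 consonants (> 3).
This is a violation of constraint 5: "An onset contains at most 3 consonants."
The remaining constraints (1, 2, 3, 4, 6) are satisfied.

5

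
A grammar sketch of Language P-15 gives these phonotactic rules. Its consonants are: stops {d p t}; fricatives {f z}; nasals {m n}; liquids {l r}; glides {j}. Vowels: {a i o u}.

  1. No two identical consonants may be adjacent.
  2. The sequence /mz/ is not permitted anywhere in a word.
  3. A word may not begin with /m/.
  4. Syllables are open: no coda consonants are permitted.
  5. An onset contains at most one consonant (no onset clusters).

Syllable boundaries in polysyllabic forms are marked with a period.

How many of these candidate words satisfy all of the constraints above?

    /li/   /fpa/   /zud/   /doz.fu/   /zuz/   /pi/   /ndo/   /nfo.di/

/li/ — σ1 onset /l/, coda /∅/ ok → licit
/fpa/ — violates constraint 5: syllable 1 onset /fp/ has 2 consonants (> 1) → illicit
/zud/ — violates constraint 4: syllable 1 coda /d/ has 1 consonant (> 0) → illicit
/doz.fu/ — violates constraint 4: syllable 1 coda /z/ has 1 consonant (> 0) → illicit
/zuz/ — violates constraint 4: syllable 1 coda /z/ has 1 consonant (> 0) → illicit
/pi/ — σ1 onset /p/, coda /∅/ ok → licit
/ndo/ — violates constraint 5: syllable 1 onset /nd/ has 2 consonants (> 1) → illicit
/nfo.di/ — violates constraint 5: syllable 1 onset /nf/ has 2 consonants (> 1) → illicit
Licit: /li/, /pi/ → 2.

2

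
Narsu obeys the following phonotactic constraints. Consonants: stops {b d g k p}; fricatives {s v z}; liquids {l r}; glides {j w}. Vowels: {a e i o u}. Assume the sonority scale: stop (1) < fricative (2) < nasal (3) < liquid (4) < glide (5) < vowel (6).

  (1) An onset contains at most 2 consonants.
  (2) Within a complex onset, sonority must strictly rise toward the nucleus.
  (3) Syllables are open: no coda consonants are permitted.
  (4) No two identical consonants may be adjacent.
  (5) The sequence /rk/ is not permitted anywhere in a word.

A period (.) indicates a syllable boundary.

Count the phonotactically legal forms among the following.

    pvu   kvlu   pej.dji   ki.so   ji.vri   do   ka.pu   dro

pvu — σ1 onset /pv/ (1→2 rises), coda /∅/ ok → phonotactically legal
kvlu — violates constraint 1: syllable 1 onset /kvl/ has 3 consonants (> 2) → phonotactically illegal
pej.dji — violates constraint 3: syllable 1 coda /j/ has 1 consonant (> 0) → phonotactically illegal
ki.so — σ1 onset /k/, coda /∅/ ok; σ2 onset /s/, coda /∅/ ok → phonotactically legal
ji.vri — σ1 onset /j/, coda /∅/ ok; σ2 onset /vr/ (2→4 rises), coda /∅/ ok → phonotactically legal
do — σ1 onset /d/, coda /∅/ ok → phonotactically legal
ka.pu — σ1 onset /k/, coda /∅/ ok; σ2 onset /p/, coda /∅/ ok → phonotactically legal
dro — σ1 onset /dr/ (1→4 rises), coda /∅/ ok → phonotactically legal
Phonotactically legal: pvu, ki.so, ji.vri, do, ka.pu, dro → 6.

6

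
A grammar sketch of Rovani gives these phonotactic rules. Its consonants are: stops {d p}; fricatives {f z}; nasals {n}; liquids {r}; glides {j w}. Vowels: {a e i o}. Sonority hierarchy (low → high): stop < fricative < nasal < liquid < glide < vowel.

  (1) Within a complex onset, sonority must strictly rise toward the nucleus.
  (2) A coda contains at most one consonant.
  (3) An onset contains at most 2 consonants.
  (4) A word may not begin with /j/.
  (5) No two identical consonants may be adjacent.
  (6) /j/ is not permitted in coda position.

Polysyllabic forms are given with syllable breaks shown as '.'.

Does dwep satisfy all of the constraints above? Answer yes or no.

yes

dwep — σ1 onset /dw/ (1→5 rises), coda /p/ ok → permitted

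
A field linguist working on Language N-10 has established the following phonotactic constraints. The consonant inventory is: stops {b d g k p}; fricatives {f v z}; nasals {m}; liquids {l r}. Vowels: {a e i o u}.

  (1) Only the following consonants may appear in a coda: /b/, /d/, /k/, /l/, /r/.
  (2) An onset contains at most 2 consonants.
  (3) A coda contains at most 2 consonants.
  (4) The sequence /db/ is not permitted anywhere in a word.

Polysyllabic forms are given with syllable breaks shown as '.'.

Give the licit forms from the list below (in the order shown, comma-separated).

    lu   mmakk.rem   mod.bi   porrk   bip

lu

lu — σ1 onset /l/, coda /∅/ ok → licit
mmakk.rem — violates constraint 1: syllable 2 coda contains /m/, which is not a licensed coda consonant → illicit
mod.bi — violates constraint 4: contains banned sequence /db/ → illicit
porrk — violates constraint 3: syllable 1 coda /rrk/ has 3 consonants (> 2) → illicit
bip — violates constraint 1: syllable 1 coda contains /p/, which is not a licensed coda consonant → illicit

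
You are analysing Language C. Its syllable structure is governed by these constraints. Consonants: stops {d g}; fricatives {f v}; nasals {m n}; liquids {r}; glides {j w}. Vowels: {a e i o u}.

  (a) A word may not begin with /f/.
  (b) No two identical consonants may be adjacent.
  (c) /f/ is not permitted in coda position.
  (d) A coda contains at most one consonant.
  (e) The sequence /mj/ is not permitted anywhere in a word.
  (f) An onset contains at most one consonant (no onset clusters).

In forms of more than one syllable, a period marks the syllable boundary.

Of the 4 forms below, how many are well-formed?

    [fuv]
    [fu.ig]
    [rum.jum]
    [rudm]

[fuv] — violates constraint (a): word begins with /f/ → ill-formed
[fu.ig] — violates constraint (a): word begins with /f/ → ill-formed
[rum.jum] — violates constraint (e): contains banned sequence /mj/ → ill-formed
[rudm] — violates constraint (d): syllable 1 coda /dm/ has 2 consonants (> 1) → ill-formed
No form is well-formed → 0.

0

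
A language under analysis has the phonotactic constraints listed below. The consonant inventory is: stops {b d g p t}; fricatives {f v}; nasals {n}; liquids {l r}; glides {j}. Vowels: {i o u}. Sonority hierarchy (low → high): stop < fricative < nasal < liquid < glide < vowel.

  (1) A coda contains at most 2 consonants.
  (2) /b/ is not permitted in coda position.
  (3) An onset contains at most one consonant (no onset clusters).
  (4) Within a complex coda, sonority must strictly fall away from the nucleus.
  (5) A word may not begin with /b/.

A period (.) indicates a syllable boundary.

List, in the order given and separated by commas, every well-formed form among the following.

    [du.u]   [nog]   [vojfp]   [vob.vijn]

[du.u], [nog]

[du.u] — σ1 onset /d/, coda /∅/ ok; σ2 onset /∅/, coda /∅/ ok → well-formed
[nog] — σ1 onset /n/, coda /g/ ok → well-formed
[vojfp] — violates constraint 1: syllable 1 coda /jfp/ has 3 consonants (> 2) → ill-formed
[vob.vijn] — violates constraint 2: syllable 1 coda contains /b/ → ill-formed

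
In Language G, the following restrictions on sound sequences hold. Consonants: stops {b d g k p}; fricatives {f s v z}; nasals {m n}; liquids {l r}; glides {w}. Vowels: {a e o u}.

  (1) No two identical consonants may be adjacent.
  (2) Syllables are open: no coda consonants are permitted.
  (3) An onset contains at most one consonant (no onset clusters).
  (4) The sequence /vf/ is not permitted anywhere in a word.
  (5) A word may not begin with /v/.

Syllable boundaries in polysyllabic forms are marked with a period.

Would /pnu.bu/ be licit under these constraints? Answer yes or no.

/pnu.bu/ — violates constraint 3: syllable 1 onset /pn/ has 2 consonants (> 1) → illicit

no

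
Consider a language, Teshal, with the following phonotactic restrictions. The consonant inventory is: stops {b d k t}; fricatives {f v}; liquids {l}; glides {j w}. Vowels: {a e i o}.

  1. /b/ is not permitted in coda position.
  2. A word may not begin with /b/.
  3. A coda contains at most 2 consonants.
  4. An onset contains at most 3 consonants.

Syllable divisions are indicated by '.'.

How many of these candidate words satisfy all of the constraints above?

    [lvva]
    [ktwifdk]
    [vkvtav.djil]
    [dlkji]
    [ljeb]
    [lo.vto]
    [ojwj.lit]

[lvva] — σ1 onset /lvv/ (3C), coda /∅/ ok → well-formed
[ktwifdk] — violates constraint 3: syllable 1 coda /fdk/ has 3 consonants (> 2) → ill-formed
[vkvtav.djil] — violates constraint 4: syllable 1 onset /vkvt/ has 4 consonants (> 3) → ill-formed
[dlkji] — violates constraint 4: syllable 1 onset /dlkj/ has 4 consonants (> 3) → ill-formed
[ljeb] — violates constraint 1: syllable 1 coda contains /b/ → ill-formed
[lo.vto] — σ1 onset /l/, coda /∅/ ok; σ2 onset /vt/ (2C), coda /∅/ ok → well-formed
[ojwj.lit] — violates constraint 3: syllable 1 coda /jwj/ has 3 consonants (> 2) → ill-formed
Well-formed: [lvva], [lo.vto] → 2.

2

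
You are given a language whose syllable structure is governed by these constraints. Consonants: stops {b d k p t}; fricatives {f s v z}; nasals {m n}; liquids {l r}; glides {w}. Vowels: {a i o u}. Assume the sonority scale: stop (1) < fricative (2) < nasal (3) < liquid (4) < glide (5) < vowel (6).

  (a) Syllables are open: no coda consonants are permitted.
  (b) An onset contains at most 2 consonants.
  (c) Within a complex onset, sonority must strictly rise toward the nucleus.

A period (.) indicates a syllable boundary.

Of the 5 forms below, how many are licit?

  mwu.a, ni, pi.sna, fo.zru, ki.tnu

5

mwu.a — σ1 onset /mw/ (3→5 rises), coda /∅/ ok; σ2 onset /∅/, coda /∅/ ok → licit
ni — σ1 onset /n/, coda /∅/ ok → licit
pi.sna — σ1 onset /p/, coda /∅/ ok; σ2 onset /sn/ (2→3 rises), coda /∅/ ok → licit
fo.zru — σ1 onset /f/, coda /∅/ ok; σ2 onset /zr/ (2→4 rises), coda /∅/ ok → licit
ki.tnu — σ1 onset /k/, coda /∅/ ok; σ2 onset /tn/ (1→3 rises), coda /∅/ ok → licit
Licit: mwu.a, ni, pi.sna, fo.zru, ki.tnu → 5.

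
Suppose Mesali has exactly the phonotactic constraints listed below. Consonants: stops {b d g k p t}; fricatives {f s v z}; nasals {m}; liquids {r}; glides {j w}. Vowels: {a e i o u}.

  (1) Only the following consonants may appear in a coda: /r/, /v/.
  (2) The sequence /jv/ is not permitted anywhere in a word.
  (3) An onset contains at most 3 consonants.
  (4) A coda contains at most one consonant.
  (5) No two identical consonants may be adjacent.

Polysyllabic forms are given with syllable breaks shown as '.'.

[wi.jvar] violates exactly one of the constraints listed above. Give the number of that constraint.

[wi.jvar]: contains banned sequence /jv/.
This is a violation of constraint 2: "The sequence /jv/ is not permitted anywhere in a word."
The remaining constraints (1, 3, 4, 5) are satisfied.

2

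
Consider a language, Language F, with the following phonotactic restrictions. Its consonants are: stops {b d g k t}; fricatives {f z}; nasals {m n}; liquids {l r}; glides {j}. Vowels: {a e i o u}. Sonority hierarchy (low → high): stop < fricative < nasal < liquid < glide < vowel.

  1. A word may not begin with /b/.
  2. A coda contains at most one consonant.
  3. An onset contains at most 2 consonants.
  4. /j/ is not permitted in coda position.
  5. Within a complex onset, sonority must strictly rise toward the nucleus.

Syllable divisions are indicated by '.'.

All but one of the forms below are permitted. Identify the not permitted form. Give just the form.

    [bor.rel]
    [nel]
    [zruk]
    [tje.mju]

[bor.rel]

[bor.rel] — violates constraint 1: word begins with /b/ → not permitted
[nel] — σ1 onset /n/, coda /l/ ok → permitted
[zruk] — σ1 onset /zr/ (2→4 rises), coda /k/ ok → permitted
[tje.mju] — σ1 onset /tj/ (1→5 rises), coda /∅/ ok; σ2 onset /mj/ (3→5 rises), coda /∅/ ok → permitted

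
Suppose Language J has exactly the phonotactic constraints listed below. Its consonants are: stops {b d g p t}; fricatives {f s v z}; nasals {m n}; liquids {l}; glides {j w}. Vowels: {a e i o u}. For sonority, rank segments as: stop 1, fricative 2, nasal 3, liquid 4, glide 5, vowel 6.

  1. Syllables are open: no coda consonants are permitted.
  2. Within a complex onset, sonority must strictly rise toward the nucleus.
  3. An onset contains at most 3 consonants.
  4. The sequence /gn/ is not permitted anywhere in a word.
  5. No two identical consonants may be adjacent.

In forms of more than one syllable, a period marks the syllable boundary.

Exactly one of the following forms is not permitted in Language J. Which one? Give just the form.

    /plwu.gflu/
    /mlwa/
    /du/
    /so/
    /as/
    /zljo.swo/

/plwu.gflu/ — σ1 onset /plw/ (1→4→5 rises), coda /∅/ ok; σ2 onset /gfl/ (1→2→4 rises), coda /∅/ ok → permitted
/mlwa/ — σ1 onset /mlw/ (3→4→5 rises), coda /∅/ ok → permitted
/du/ — σ1 onset /d/, coda /∅/ ok → permitted
/so/ — σ1 onset /s/, coda /∅/ ok → permitted
/as/ — violates constraint 1: syllable 1 coda /s/ has 1 consonant (> 0) → not permitted
/zljo.swo/ — σ1 onset /zlj/ (2→4→5 rises), coda /∅/ ok; σ2 onset /sw/ (2→5 rises), coda /∅/ ok → permitted

/as/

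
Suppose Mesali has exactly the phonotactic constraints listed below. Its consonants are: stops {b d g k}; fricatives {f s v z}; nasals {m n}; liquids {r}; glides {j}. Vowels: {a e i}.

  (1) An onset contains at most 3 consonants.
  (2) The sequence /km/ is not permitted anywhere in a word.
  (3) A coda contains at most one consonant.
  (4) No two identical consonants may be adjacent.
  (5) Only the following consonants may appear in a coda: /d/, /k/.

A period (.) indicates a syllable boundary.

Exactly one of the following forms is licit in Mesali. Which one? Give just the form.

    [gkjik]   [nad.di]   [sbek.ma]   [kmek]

[gkjik]

[gkjik] — σ1 onset /gkj/ (3C), coda /k/ ok → licit
[nad.di] — violates constraint 4: adjacent identical consonants /dd/ → illicit
[sbek.ma] — violates constraint 2: contains banned sequence /km/ → illicit
[kmek] — violates constraint 2: contains banned sequence /km/ → illicit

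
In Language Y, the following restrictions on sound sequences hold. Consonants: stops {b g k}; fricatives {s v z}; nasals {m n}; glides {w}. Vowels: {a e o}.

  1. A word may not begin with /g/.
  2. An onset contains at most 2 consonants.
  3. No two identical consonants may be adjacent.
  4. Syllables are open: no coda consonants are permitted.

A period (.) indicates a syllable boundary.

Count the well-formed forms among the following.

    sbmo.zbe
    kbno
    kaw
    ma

sbmo.zbe — violates constraint 2: syllable 1 onset /sbm/ has 3 consonants (> 2) → ill-formed
kbno — violates constraint 2: syllable 1 onset /kbn/ has 3 consonants (> 2) → ill-formed
kaw — violates constraint 4: syllable 1 coda /w/ has 1 consonant (> 0) → ill-formed
ma — σ1 onset /m/, coda /∅/ ok → well-formed
Well-formed: ma → 1.

1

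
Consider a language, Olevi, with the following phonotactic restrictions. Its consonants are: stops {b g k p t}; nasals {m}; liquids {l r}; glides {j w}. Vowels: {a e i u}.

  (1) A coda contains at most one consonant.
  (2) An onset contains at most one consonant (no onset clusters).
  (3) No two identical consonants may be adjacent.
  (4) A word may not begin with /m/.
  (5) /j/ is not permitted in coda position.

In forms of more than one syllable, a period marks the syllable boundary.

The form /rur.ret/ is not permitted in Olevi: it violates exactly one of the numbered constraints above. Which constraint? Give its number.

/rur.ret/: adjacent identical consonants /rr/.
This is a violation of constraint 3: "No two identical consonants may be adjacent."
The remaining constraints (1, 2, 4, 5) are satisfied.

3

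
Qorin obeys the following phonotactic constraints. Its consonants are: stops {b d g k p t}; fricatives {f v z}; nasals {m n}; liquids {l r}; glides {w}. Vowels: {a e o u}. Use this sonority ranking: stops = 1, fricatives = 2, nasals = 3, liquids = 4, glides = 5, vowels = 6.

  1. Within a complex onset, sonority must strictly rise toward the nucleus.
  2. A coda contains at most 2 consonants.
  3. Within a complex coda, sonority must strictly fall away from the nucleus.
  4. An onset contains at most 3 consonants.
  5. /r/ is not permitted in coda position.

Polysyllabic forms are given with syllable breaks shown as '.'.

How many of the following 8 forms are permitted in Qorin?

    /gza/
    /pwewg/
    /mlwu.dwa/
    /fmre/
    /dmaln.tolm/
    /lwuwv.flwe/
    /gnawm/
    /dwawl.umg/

8

/gza/ — σ1 onset /gz/ (1→2 rises), coda /∅/ ok → permitted
/pwewg/ — σ1 onset /pw/ (1→5 rises), coda /wg/ (5→1 falls) ok → permitted
/mlwu.dwa/ — σ1 onset /mlw/ (3→4→5 rises), coda /∅/ ok; σ2 onset /dw/ (1→5 rises), coda /∅/ ok → permitted
/fmre/ — σ1 onset /fmr/ (2→3→4 rises), coda /∅/ ok → permitted
/dmaln.tolm/ — σ1 onset /dm/ (1→3 rises), coda /ln/ (4→3 falls) ok; σ2 onset /t/, coda /lm/ (4→3 falls) ok → permitted
/lwuwv.flwe/ — σ1 onset /lw/ (4→5 rises), coda /wv/ (5→2 falls) ok; σ2 onset /flw/ (2→4→5 rises), coda /∅/ ok → permitted
/gnawm/ — σ1 onset /gn/ (1→3 rises), coda /wm/ (5→3 falls) ok → permitted
/dwawl.umg/ — σ1 onset /dw/ (1→5 rises), coda /wl/ (5→4 falls) ok; σ2 onset /∅/, coda /mg/ (3→1 falls) ok → permitted
Permitted: /gza/, /pwewg/, /mlwu.dwa/, /fmre/, /dmaln.tolm/, /lwuwv.flwe/, /gnawm/, /dwawl.umg/ → 8.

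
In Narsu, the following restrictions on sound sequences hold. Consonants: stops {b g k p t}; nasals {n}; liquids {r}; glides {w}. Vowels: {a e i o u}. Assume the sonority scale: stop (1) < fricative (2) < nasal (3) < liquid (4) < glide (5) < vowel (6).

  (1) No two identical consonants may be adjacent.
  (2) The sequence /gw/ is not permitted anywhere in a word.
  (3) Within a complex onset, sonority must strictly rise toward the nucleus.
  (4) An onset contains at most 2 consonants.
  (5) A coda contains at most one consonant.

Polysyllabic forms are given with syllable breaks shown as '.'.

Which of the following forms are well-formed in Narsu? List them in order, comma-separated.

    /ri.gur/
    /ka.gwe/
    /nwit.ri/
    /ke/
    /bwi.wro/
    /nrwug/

/ri.gur/, /nwit.ri/, /ke/

/ri.gur/ — σ1 onset /r/, coda /∅/ ok; σ2 onset /g/, coda /r/ ok → well-formed
/ka.gwe/ — violates constraint 2: contains banned sequence /gw/ → ill-formed
/nwit.ri/ — σ1 onset /nw/ (3→5 rises), coda /t/ ok; σ2 onset /r/, coda /∅/ ok → well-formed
/ke/ — σ1 onset /k/, coda /∅/ ok → well-formed
/bwi.wro/ — violates constraint 3: syllable 2 onset /wr/: /w/ (glide, 5) → /r/ (liquid, 4) does not rise → ill-formed
/nrwug/ — violates constraint 4: syllable 1 onset /nrw/ has 3 consonants (> 2) → ill-formed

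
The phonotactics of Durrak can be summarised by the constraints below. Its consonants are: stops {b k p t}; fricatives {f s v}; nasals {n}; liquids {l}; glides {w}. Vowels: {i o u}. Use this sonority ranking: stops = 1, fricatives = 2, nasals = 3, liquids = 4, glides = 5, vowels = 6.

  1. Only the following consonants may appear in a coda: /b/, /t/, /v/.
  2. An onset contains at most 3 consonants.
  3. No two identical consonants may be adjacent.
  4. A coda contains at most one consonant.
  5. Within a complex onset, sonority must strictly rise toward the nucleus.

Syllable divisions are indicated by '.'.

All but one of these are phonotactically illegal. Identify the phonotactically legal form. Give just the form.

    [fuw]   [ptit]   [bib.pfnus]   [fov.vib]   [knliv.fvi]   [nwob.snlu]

[fuw] — violates constraint 1: syllable 1 coda contains /w/, which is not a licensed coda consonant → phonotactically illegal
[ptit] — violates constraint 5: syllable 1 onset /pt/: /p/ (stop, 1) → /t/ (stop, 1) does not rise → phonotactically illegal
[bib.pfnus] — violates constraint 1: syllable 2 coda contains /s/, which is not a licensed coda consonant → phonotactically illegal
[fov.vib] — violates constraint 3: adjacent identical consonants /vv/ → phonotactically illegal
[knliv.fvi] — violates constraint 5: syllable 2 onset /fv/: /f/ (fricative, 2) → /v/ (fricative, 2) does not rise → phonotactically illegal
[nwob.snlu] — σ1 onset /nw/ (3→5 rises), coda /b/ ok; σ2 onset /snl/ (2→3→4 rises), coda /∅/ ok → phonotactically legal

[nwob.snlu]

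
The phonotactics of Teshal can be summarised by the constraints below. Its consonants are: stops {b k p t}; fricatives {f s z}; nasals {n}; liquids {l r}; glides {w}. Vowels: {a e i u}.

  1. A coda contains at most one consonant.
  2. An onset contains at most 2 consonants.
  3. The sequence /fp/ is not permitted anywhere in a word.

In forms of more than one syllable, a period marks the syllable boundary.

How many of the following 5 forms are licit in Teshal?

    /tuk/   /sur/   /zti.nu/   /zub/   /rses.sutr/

4

/tuk/ — σ1 onset /t/, coda /k/ ok → licit
/sur/ — σ1 onset /s/, coda /r/ ok → licit
/zti.nu/ — σ1 onset /zt/ (2C), coda /∅/ ok; σ2 onset /n/, coda /∅/ ok → licit
/zub/ — σ1 onset /z/, coda /b/ ok → licit
/rses.sutr/ — violates constraint 1: syllable 2 coda /tr/ has 2 consonants (> 1) → illicit
Licit: /tuk/, /sur/, /zti.nu/, /zub/ → 4.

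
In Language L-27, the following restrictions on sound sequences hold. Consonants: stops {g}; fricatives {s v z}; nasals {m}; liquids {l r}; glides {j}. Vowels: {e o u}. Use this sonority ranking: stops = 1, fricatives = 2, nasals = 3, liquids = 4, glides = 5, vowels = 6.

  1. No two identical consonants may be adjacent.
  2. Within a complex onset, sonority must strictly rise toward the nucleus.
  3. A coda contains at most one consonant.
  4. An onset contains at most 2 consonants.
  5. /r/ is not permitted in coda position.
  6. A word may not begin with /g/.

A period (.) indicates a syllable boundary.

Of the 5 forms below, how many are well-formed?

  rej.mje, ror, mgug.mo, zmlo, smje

1

rej.mje — σ1 onset /r/, coda /j/ ok; σ2 onset /mj/ (3→5 rises), coda /∅/ ok → well-formed
ror — violates constraint 5: syllable 1 coda contains /r/ → ill-formed
mgug.mo — violates constraint 2: syllable 1 onset /mg/: /m/ (nasal, 3) → /g/ (stop, 1) does not rise → ill-formed
zmlo — violates constraint 4: syllable 1 onset /zml/ has 3 consonants (> 2) → ill-formed
smje — violates constraint 4: syllable 1 onset /smj/ has 3 consonants (> 2) → ill-formed
Well-formed: rej.mje → 1.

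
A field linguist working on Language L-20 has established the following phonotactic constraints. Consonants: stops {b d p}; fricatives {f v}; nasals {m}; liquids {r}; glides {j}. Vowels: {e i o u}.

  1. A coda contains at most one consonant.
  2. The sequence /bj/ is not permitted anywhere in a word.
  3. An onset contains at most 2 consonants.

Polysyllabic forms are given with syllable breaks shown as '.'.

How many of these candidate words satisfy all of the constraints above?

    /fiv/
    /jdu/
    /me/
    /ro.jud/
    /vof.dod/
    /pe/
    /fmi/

/fiv/ — σ1 onset /f/, coda /v/ ok → phonotactically legal
/jdu/ — σ1 onset /jd/ (2C), coda /∅/ ok → phonotactically legal
/me/ — σ1 onset /m/, coda /∅/ ok → phonotactically legal
/ro.jud/ — σ1 onset /r/, coda /∅/ ok; σ2 onset /j/, coda /d/ ok → phonotactically legal
/vof.dod/ — σ1 onset /v/, coda /f/ ok; σ2 onset /d/, coda /d/ ok → phonotactically legal
/pe/ — σ1 onset /p/, coda /∅/ ok → phonotactically legal
/fmi/ — σ1 onset /fm/ (2C), coda /∅/ ok → phonotactically legal
Phonotactically legal: /fiv/, /jdu/, /me/, /ro.jud/, /vof.dod/, /pe/, /fmi/ → 7.

7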